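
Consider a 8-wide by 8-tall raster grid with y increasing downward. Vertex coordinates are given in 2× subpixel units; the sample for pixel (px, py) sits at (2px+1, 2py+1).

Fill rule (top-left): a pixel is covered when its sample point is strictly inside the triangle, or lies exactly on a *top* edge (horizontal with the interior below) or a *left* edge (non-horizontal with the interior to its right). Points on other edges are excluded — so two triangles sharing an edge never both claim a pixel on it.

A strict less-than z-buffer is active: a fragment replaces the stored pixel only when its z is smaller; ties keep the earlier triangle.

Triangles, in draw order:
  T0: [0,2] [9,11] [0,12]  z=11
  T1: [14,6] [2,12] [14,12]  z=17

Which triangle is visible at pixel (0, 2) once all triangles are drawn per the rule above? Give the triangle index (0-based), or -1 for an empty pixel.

T0:
  2·area = 90
  edge (0, 2)→(9, 11): d=(9,9) right/bottom  bias=-1
  edge (9, 11)→(0, 12): d=(-9,1) right/bottom  bias=-1
  edge (0, 12)→(0, 2): d=(0,-10) top-left  bias=+0
    (0,1)@(1, 3): e=[0,80,10] → ·  [on edge]
    (0,2)@(1, 5): e=[18,62,10] → █
    (1,2)@(3, 5): e=[0,60,30] → ·  [on edge]
    (0,3)@(1, 7): e=[36,44,10] → █
    (1,3)@(3, 7): e=[18,42,30] → █
    (2,3)@(5, 7): e=[0,40,50] → ·  [on edge]
    (0,4)@(1, 9): e=[54,26,10] → █
    (2,4)@(5, 9): e=[18,22,50] → █
    (3,4)@(7, 9): e=[0,20,70] → ·  [on edge]
    (0,5)@(1, 11): e=[72,8,10] → █
    (3,5)@(7, 11): e=[18,2,70] → █
    (4,5)@(9, 11): e=[0,0,90] → ·  [on edge]
    (5,6)@(11, 13): e=[0,-20,110] → ·  [on edge]
    (6,7)@(13, 15): e=[0,-40,130] → ·  [on edge]
  covered (10 px):
    · · · · · · · ·
    · · · · · · · ·
    █ · · · · · · ·
    █ █ · · · · · ·
    █ █ █ · · · · ·
    █ █ █ █ · · · ·
    · · · · · · · ·
    · · · · · · · ·
T1:
  2·area = 72  (B↔C swapped to make it positive)
  edge (14, 6)→(14, 12): d=(0,6) right/bottom  bias=-1
  edge (14, 12)→(2, 12): d=(-12,0) right/bottom  bias=-1
  edge (2, 12)→(14, 6): d=(12,-6) top-left  bias=+0
    (6,3)@(13, 7): e=[6,60,6] → █
    (7,3)@(15, 7): e=[-6,60,18] → ·
    (4,4)@(9, 9): e=[30,36,6] → █
    (5,4)@(11, 9): e=[18,36,18] → █
    (7,4)@(15, 9): e=[-6,36,42] → ·
    (2,5)@(5, 11): e=[54,12,6] → █
    (3,5)@(7, 11): e=[42,12,18] → █
    (7,5)@(15, 11): e=[-6,12,66] → ·
    (2,6)@(5, 13): e=[54,-12,30] → ·
    (3,6)@(7, 13): e=[42,-12,42] → ·
    (4,6)@(9, 13): e=[30,-12,54] → ·
    (5,6)@(11, 13): e=[18,-12,66] → ·
  covered (9 px):
    · · · · · · · ·
    · · · · · · · ·
    · · · · · · · ·
    · · · · · · █ ·
    · · · · █ █ █ ·
    · · █ █ █ █ █ ·
    · · · · · · · ·
    · · · · · · · ·

Z-buffer (winner per pixel, '.' = empty):
  . . . . . . . .
  . . . . . . . .
  0 . . . . . . .
  0 0 . . . . 1 .
  0 0 0 . 1 1 1 .
  0 0 0 0 1 1 1 .
  . . . . . . . .
  . . . . . . . .

Final: 0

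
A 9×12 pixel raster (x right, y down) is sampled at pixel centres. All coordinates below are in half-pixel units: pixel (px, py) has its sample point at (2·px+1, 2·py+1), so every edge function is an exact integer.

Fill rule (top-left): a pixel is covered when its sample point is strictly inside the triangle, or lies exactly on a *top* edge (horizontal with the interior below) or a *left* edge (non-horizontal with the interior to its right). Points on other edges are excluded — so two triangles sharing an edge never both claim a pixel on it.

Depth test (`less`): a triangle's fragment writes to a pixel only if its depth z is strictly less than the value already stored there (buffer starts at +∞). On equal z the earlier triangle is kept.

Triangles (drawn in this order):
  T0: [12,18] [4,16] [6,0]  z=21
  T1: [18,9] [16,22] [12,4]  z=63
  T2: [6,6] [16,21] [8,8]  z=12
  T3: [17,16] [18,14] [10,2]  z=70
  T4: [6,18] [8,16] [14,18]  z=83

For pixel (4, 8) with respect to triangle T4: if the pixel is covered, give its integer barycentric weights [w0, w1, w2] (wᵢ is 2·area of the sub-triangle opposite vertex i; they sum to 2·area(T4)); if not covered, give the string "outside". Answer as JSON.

T0:
  2·area = 132
  edge (12, 18)→(4, 16): d=(-8,-2) top-left  bias=+0
  edge (4, 16)→(6, 0): d=(2,-16) top-left  bias=+0
  edge (6, 0)→(12, 18): d=(6,18) right/bottom  bias=-1
    (3,1)@(7, 3): e=[110,22,0] → ·  [on edge]
    (3,2)@(7, 5): e=[94,26,12] → █
    (4,2)@(9, 5): e=[98,58,-24] → ·
    (3,3)@(7, 7): e=[78,30,24] → █
    (4,3)@(9, 7): e=[82,62,-12] → ·
    (2,4)@(5, 9): e=[58,2,72] → █
    (4,4)@(9, 9): e=[66,66,0] → ·  [on edge]
    (2,5)@(5, 11): e=[42,6,84] → █
    (4,5)@(9, 11): e=[50,70,12] → █
    (5,5)@(11, 11): e=[54,102,-24] → ·
    (2,6)@(5, 13): e=[26,10,96] → █
    (5,6)@(11, 13): e=[38,106,-12] → ·
    (5,7)@(11, 15): e=[22,110,0] → ·  [on edge]
    (6,10)@(13, 21): e=[-22,154,0] → ·  [on edge]
  covered (15 px):
    · · · · · · · · ·
    · · · · · · · · ·
    · · · █ · · · · ·
    · · · █ · · · · ·
    · · █ █ · · · · ·
    · · █ █ █ · · · ·
    · · █ █ █ · · · ·
    · · █ █ █ · · · ·
    · · · · █ █ · · ·
    · · · · · · · · ·
    · · · · · · · · ·
    · · · · · · · · ·
T1:
  2·area = 88
  edge (18, 9)→(16, 22): d=(-2,13) right/bottom  bias=-1
  edge (16, 22)→(12, 4): d=(-4,-18) top-left  bias=+0
  edge (12, 4)→(18, 9): d=(6,5) right/bottom  bias=-1
    (6,2)@(13, 5): e=[73,14,1] → █
    (7,2)@(15, 5): e=[47,50,-9] → ·
    (6,3)@(13, 7): e=[69,6,13] → █
    (7,3)@(15, 7): e=[43,42,3] → █
    (8,3)@(17, 7): e=[17,78,-7] → ·
    (6,4)@(13, 9): e=[65,-2,25] → ·
    (7,4)@(15, 9): e=[39,34,15] → █
    (8,4)@(17, 9): e=[13,70,5] → █
    (7,5)@(15, 11): e=[35,26,27] → █
    (7,6)@(15, 13): e=[31,18,39] → █
    (7,7)@(15, 15): e=[27,10,51] → █
    (7,8)@(15, 17): e=[23,2,63] → █
  covered (12 px):
    · · · · · · · · ·
    · · · · · · · · ·
    · · · · · · █ · ·
    · · · · · · █ █ ·
    · · · · · · · █ █
    · · · · · · · █ █
    · · · · · · · █ █
    · · · · · · · █ █
    · · · · · · · █ ·
    · · · · · · · · ·
    · · · · · · · · ·
    · · · · · · · · ·
T2:
  2·area = 10  (B↔C swapped to make it positive)
  edge (6, 6)→(8, 8): d=(2,2) right/bottom  bias=-1
  edge (8, 8)→(16, 21): d=(8,13) right/bottom  bias=-1
  edge (16, 21)→(6, 6): d=(-10,-15) top-left  bias=+0
    (0,0)@(1, 1): e=[0,35,-25] → ·  [on edge]
    (1,1)@(3, 3): e=[0,25,-15] → ·  [on edge]
    (2,2)@(5, 5): e=[0,15,-5] → ·  [on edge]
    (3,3)@(7, 7): e=[0,5,5] → ·  [on edge]
    (4,4)@(9, 9): e=[0,-5,15] → ·  [on edge]
    (5,5)@(11, 11): e=[0,-15,25] → ·  [on edge]
    (5,6)@(11, 13): e=[4,1,5] → █
    (6,6)@(13, 13): e=[0,-25,35] → ·  [on edge]
    (5,7)@(11, 15): e=[8,17,-15] → ·
    (7,7)@(15, 15): e=[0,-35,45] → ·  [on edge]
    (8,8)@(17, 17): e=[0,-45,55] → ·  [on edge]
  covered (1 px):
    · · · · · · · · ·
    · · · · · · · · ·
    · · · · · · · · ·
    · · · · · · · · ·
    · · · · · · · · ·
    · · · · · · · · ·
    · · · · · █ · · ·
    · · · · · · · · ·
    · · · · · · · · ·
    · · · · · · · · ·
    · · · · · · · · ·
    · · · · · · · · ·
T3:
  2·area = 28  (B↔C swapped to make it positive)
  edge (17, 16)→(10, 2): d=(-7,-14) top-left  bias=+0
  edge (10, 2)→(18, 14): d=(8,12) right/bottom  bias=-1
  edge (18, 14)→(17, 16): d=(-1,2) right/bottom  bias=-1
    (6,3)@(13, 7): e=[7,4,17] → █
    (7,3)@(15, 7): e=[35,-20,13] → ·
    (6,4)@(13, 9): e=[-7,20,15] → ·
    (7,5)@(15, 11): e=[7,12,9] → █
    (8,5)@(17, 11): e=[35,-12,5] → ·
    (7,6)@(15, 13): e=[-7,28,7] → ·
    (8,6)@(17, 13): e=[21,4,3] → █
    (8,7)@(17, 15): e=[7,20,1] → █
    (8,8)@(17, 17): e=[-7,36,-1] → ·
  covered (4 px):
    · · · · · · · · ·
    · · · · · · · · ·
    · · · · · · · · ·
    · · · · · · █ · ·
    · · · · · · · · ·
    · · · · · · · █ ·
    · · · · · · · · █
    · · · · · · · · █
    · · · · · · · · ·
    · · · · · · · · ·
    · · · · · · · · ·
    · · · · · · · · ·
T4:
  2·area = 16
  edge (6, 18)→(8, 16): d=(2,-2) top-left  bias=+0
  edge (8, 16)→(14, 18): d=(6,2) right/bottom  bias=-1
  edge (14, 18)→(6, 18): d=(-8,0) right/bottom  bias=-1
    (8,3)@(17, 7): e=[0,-72,88] → ·  [on edge]
    (7,4)@(15, 9): e=[0,-56,72] → ·  [on edge]
    (6,5)@(13, 11): e=[0,-40,56] → ·  [on edge]
    (5,6)@(11, 13): e=[0,-24,40] → ·  [on edge]
    (2,7)@(5, 15): e=[-8,0,24] → ·  [on edge]
    (4,7)@(9, 15): e=[0,-8,24] → ·  [on edge]
    (3,8)@(7, 17): e=[0,8,8] → █  [on edge]
    (4,8)@(9, 17): e=[4,4,8] → █
    (5,8)@(11, 17): e=[8,0,8] → ·  [on edge]
    (2,9)@(5, 19): e=[0,24,-8] → ·  [on edge]
    (3,9)@(7, 19): e=[4,20,-8] → ·
    (4,9)@(9, 19): e=[8,16,-8] → ·
    (8,9)@(17, 19): e=[24,0,-8] → ·  [on edge]
    (1,10)@(3, 21): e=[0,40,-24] → ·  [on edge]
    (0,11)@(1, 23): e=[0,56,-40] → ·  [on edge]
  covered (2 px):
    · · · · · · · · ·
    · · · · · · · · ·
    · · · · · · · · ·
    · · · · · · · · ·
    · · · · · · · · ·
    · · · · · · · · ·
    · · · · · · · · ·
    · · · · · · · · ·
    · · · █ █ · · · ·
    · · · · · · · · ·
    · · · · · · · · ·
    · · · · · · · · ·

Result: [4,8,4]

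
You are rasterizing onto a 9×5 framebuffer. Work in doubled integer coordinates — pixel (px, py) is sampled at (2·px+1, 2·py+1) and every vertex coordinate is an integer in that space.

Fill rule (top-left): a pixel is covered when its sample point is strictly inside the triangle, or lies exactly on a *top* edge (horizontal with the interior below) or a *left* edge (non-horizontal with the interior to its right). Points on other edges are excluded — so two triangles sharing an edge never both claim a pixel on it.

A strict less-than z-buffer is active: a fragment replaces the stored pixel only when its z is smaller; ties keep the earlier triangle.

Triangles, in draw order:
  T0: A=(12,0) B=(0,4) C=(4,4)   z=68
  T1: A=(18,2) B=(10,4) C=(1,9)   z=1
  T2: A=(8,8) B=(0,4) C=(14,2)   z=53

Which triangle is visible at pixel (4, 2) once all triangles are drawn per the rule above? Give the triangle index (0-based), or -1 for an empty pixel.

T0:
  2·area = 16  (B↔C swapped to make it positive)
  edge (12, 0)→(4, 4): d=(-8,4) right/bottom  bias=-1
  edge (4, 4)→(0, 4): d=(-4,0) right/bottom  bias=-1
  edge (0, 4)→(12, 0): d=(12,-4) top-left  bias=+0
    (4,0)@(9, 1): e=[4,12,0] → #  [on edge]
    (5,0)@(11, 1): e=[-4,12,8] → ·
    (1,1)@(3, 3): e=[12,4,0] → #  [on edge]
    (2,1)@(5, 3): e=[4,4,8] → #
    (3,1)@(7, 3): e=[-4,4,16] → ·
    (4,1)@(9, 3): e=[-12,4,24] → ·
    (1,2)@(3, 5): e=[-4,-4,24] → ·
    (2,2)@(5, 5): e=[-12,-4,32] → ·
  covered (3 px):
    · · · · # · · · ·
    · # # · · · · · ·
    · · · · · · · · ·
    · · · · · · · · ·
    · · · · · · · · ·
T1:
  2·area = 22  (B↔C swapped to make it positive)
  edge (18, 2)→(1, 9): d=(-17,7) right/bottom  bias=-1
  edge (1, 9)→(10, 4): d=(9,-5) top-left  bias=+0
  edge (10, 4)→(18, 2): d=(8,-2) top-left  bias=+0
    (7,1)@(15, 3): e=[4,16,2] → #
    (8,1)@(17, 3): e=[-10,26,6] → ·
    (4,2)@(9, 5): e=[12,4,6] → #
    (5,2)@(11, 5): e=[-2,14,10] → ·
    (7,2)@(15, 5): e=[-30,34,18] → ·
    (2,3)@(5, 7): e=[6,2,14] → #
    (3,3)@(7, 7): e=[-8,12,18] → ·
    (4,3)@(9, 7): e=[-22,22,22] → ·
    (0,4)@(1, 9): e=[0,0,22] → ·  [on edge]
    (2,4)@(5, 9): e=[-28,20,30] → ·
  covered (3 px):
    · · · · · · · · ·
    · · · · · · · # ·
    · · · · # · · · ·
    · · # · · · · · ·
    · · · · · · · · ·
T2:
  2·area = 72
  edge (8, 8)→(0, 4): d=(-8,-4) top-left  bias=+0
  edge (0, 4)→(14, 2): d=(14,-2) top-left  bias=+0
  edge (14, 2)→(8, 8): d=(-6,6) right/bottom  bias=-1
    (7,0)@(15, 1): e=[84,-12,0] → ·  [on edge]
    (3,1)@(7, 3): e=[36,0,36] → #  [on edge]
    (4,1)@(9, 3): e=[44,4,24] → #
    (5,1)@(11, 3): e=[52,8,12] → #
    (6,1)@(13, 3): e=[60,12,0] → ·  [on edge]
    (1,2)@(3, 5): e=[4,20,48] → #
    (2,2)@(5, 5): e=[12,24,36] → #
    (5,2)@(11, 5): e=[36,36,0] → ·  [on edge]
    (1,3)@(3, 7): e=[-12,48,36] → ·
    (2,3)@(5, 7): e=[-4,52,24] → ·
    (3,3)@(7, 7): e=[4,56,12] → #
    (4,3)@(9, 7): e=[12,60,0] → ·  [on edge]
    (3,4)@(7, 9): e=[-12,84,0] → ·  [on edge]
  covered (8 px):
    · · · · · · · · ·
    · · · # # # · · ·
    · # # # # · · · ·
    · · · # · · · · ·
    · · · · · · · · ·

Z-buffer (winner per pixel, '.' = empty):
  . . . . 0 . . . .
  . 0 0 2 2 2 . 1 .
  . 2 2 2 1 . . . .
  . . 1 2 . . . . .
  . . . . . . . . .

Answer: 1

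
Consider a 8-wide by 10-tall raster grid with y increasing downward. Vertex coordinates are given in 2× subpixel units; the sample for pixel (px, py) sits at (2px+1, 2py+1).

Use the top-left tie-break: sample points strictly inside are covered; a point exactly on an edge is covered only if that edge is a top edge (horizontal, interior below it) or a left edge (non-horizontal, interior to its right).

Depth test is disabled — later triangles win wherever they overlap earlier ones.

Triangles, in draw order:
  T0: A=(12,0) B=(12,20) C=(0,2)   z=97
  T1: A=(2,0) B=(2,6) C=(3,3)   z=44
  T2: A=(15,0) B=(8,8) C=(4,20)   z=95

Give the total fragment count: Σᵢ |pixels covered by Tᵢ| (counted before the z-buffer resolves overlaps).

T0:
  2·area = 240
  edge (12, 0)→(12, 20): d=(0,20) right/bottom  bias=-1
  edge (12, 20)→(0, 2): d=(-12,-18) top-left  bias=+0
  edge (0, 2)→(12, 0): d=(12,-2) top-left  bias=+0
    (3,0)@(7, 1): e=[100,138,2] → X
    (4,0)@(9, 1): e=[60,174,6] → X
    (5,0)@(11, 1): e=[20,210,10] → X
    (6,0)@(13, 1): e=[-20,246,14] → .
    (0,1)@(1, 3): e=[220,6,14] → X
    (1,1)@(3, 3): e=[180,42,18] → X
    (2,1)@(5, 3): e=[140,78,22] → X
    (6,1)@(13, 3): e=[-20,222,38] → .
    (0,2)@(1, 5): e=[220,-18,38] → .
    (1,2)@(3, 5): e=[180,18,42] → X
    (6,2)@(13, 5): e=[-20,198,62] → .
    (1,3)@(3, 7): e=[180,-6,66] → .
  covered (30 px):
    . . . X X X . .
    X X X X X X . .
    . X X X X X . .
    . . X X X X . .
    . . X X X X . .
    . . . X X X . .
    . . . . X X . .
    . . . . X X . .
    . . . . . X . .
    . . . . . . . .
T1:
  2·area = 6  (B↔C swapped to make it positive)
  edge (2, 0)→(3, 3): d=(1,3) right/bottom  bias=-1
  edge (3, 3)→(2, 6): d=(-1,3) right/bottom  bias=-1
  edge (2, 6)→(2, 0): d=(0,-6) top-left  bias=+0
    (1,1)@(3, 3): e=[0,0,6] → .  [on edge]
    (0,4)@(1, 9): e=[12,0,-6] → .  [on edge]
    (2,4)@(5, 9): e=[0,-12,18] → .  [on edge]
    (3,7)@(7, 15): e=[0,-24,30] → .  [on edge]
  covered (0 px):
    . . . . . . . .
    . . . . . . . .
    . . . . . . . .
    . . . . . . . .
    . . . . . . . .
    . . . . . . . .
    . . . . . . . .
    . . . . . . . .
    . . . . . . . .
    . . . . . . . .
T2:
  2·area = 52  (B↔C swapped to make it positive)
  edge (15, 0)→(4, 20): d=(-11,20) right/bottom  bias=-1
  edge (4, 20)→(8, 8): d=(4,-12) top-left  bias=+0
  edge (8, 8)→(15, 0): d=(7,-8) top-left  bias=+0
    (6,1)@(13, 3): e=[7,40,5] → X
    (7,1)@(15, 3): e=[-33,64,21] → .
    (4,2)@(9, 5): e=[65,0,-13] → .  [on edge]
    (5,2)@(11, 5): e=[25,24,3] → X
    (6,2)@(13, 5): e=[-15,48,19] → .
    (4,3)@(9, 7): e=[43,8,1] → X
    (6,3)@(13, 7): e=[-37,56,33] → .
    (4,4)@(9, 9): e=[21,16,15] → X
    (5,4)@(11, 9): e=[-19,40,31] → .
    (3,5)@(7, 11): e=[39,0,13] → X  [on edge]
    (4,5)@(9, 11): e=[-1,24,29] → .
    (3,6)@(7, 13): e=[17,8,27] → X
    (2,8)@(5, 17): e=[13,0,39] → X  [on edge]
  covered (8 px):
    . . . . . . . .
    . . . . . . X .
    . . . . . X . .
    . . . . X X . .
    . . . . X . . .
    . . . X . . . .
    . . . X . . . .
    . . . . . . . .
    . . X . . . . .
    . . . . . . . .

Final: 38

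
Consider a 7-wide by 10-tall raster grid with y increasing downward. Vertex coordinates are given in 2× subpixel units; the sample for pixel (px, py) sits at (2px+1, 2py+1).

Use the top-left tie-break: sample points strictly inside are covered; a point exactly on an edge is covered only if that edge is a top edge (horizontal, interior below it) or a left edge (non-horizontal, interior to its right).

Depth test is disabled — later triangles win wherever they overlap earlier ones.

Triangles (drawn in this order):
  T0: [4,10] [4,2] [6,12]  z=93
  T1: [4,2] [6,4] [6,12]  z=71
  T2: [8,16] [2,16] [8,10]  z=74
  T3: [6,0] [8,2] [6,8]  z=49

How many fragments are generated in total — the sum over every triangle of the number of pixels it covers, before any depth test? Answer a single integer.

T0:
  2·area = 16
  edge (4, 10)→(4, 2): d=(0,-8) top-left  bias=+0
  edge (4, 2)→(6, 12): d=(2,10) right/bottom  bias=-1
  edge (6, 12)→(4, 10): d=(-2,-2) top-left  bias=+0
    (0,3)@(1, 7): e=[-24,40,0] → ·  [on edge]
    (2,3)@(5, 7): e=[8,0,8] → ·  [on edge]
    (1,4)@(3, 9): e=[-8,24,0] → ·  [on edge]
    (2,4)@(5, 9): e=[8,4,4] → #
    (3,4)@(7, 9): e=[24,-16,8] → ·
    (2,5)@(5, 11): e=[8,8,0] → #  [on edge]
    (3,5)@(7, 11): e=[24,-12,4] → ·
    (2,6)@(5, 13): e=[8,12,-4] → ·
    (3,6)@(7, 13): e=[24,-8,0] → ·  [on edge]
    (4,7)@(9, 15): e=[40,-24,0] → ·  [on edge]
    (3,8)@(7, 17): e=[24,0,-8] → ·  [on edge]
    (5,8)@(11, 17): e=[56,-40,0] → ·  [on edge]
    (6,9)@(13, 19): e=[72,-56,0] → ·  [on edge]
  covered (2 px):
    · · · · · · ·
    · · · · · · ·
    · · · · · · ·
    · · · · · · ·
    · · # · · · ·
    · · # · · · ·
    · · · · · · ·
    · · · · · · ·
    · · · · · · ·
    · · · · · · ·
T1:
  2·area = 16
  edge (4, 2)→(6, 4): d=(2,2) right/bottom  bias=-1
  edge (6, 4)→(6, 12): d=(0,8) right/bottom  bias=-1
  edge (6, 12)→(4, 2): d=(-2,-10) top-left  bias=+0
    (1,0)@(3, 1): e=[0,24,-8] → ·  [on edge]
    (2,1)@(5, 3): e=[0,8,8] → ·  [on edge]
    (2,2)@(5, 5): e=[4,8,4] → #
    (3,2)@(7, 5): e=[0,-8,24] → ·  [on edge]
    (2,3)@(5, 7): e=[8,8,0] → #  [on edge]
    (3,3)@(7, 7): e=[4,-8,20] → ·
    (4,3)@(9, 7): e=[0,-24,40] → ·  [on edge]
    (2,4)@(5, 9): e=[12,8,-4] → ·
    (5,4)@(11, 9): e=[0,-40,56] → ·  [on edge]
    (6,5)@(13, 11): e=[0,-56,72] → ·  [on edge]
    (3,8)@(7, 17): e=[24,-8,0] → ·  [on edge]
  covered (2 px):
    · · · · · · ·
    · · · · · · ·
    · · # · · · ·
    · · # · · · ·
    · · · · · · ·
    · · · · · · ·
    · · · · · · ·
    · · · · · · ·
    · · · · · · ·
    · · · · · · ·
T2:
  2·area = 36
  edge (8, 16)→(2, 16): d=(-6,0) right/bottom  bias=-1
  edge (2, 16)→(8, 10): d=(6,-6) top-left  bias=+0
  edge (8, 10)→(8, 16): d=(0,6) right/bottom  bias=-1
    (6,2)@(13, 5): e=[66,0,-30] → ·  [on edge]
    (5,3)@(11, 7): e=[54,0,-18] → ·  [on edge]
    (4,4)@(9, 9): e=[42,0,-6] → ·  [on edge]
    (3,5)@(7, 11): e=[30,0,6] → #  [on edge]
    (4,5)@(9, 11): e=[30,12,-6] → ·
    (2,6)@(5, 13): e=[18,0,18] → #  [on edge]
    (4,6)@(9, 13): e=[18,24,-6] → ·
    (1,7)@(3, 15): e=[6,0,30] → #  [on edge]
    (4,7)@(9, 15): e=[6,36,-6] → ·
    (0,8)@(1, 17): e=[-6,0,42] → ·  [on edge]
    (1,8)@(3, 17): e=[-6,12,30] → ·
    (2,8)@(5, 17): e=[-6,24,18] → ·
  covered (6 px):
    · · · · · · ·
    · · · · · · ·
    · · · · · · ·
    · · · · · · ·
    · · · · · · ·
    · · · # · · ·
    · · # # · · ·
    · # # # · · ·
    · · · · · · ·
    · · · · · · ·
T3:
  2·area = 16
  edge (6, 0)→(8, 2): d=(2,2) right/bottom  bias=-1
  edge (8, 2)→(6, 8): d=(-2,6) right/bottom  bias=-1
  edge (6, 8)→(6, 0): d=(0,-8) top-left  bias=+0
    (3,0)@(7, 1): e=[0,8,8] → ·  [on edge]
    (3,1)@(7, 3): e=[4,4,8] → #
    (4,1)@(9, 3): e=[0,-8,24] → ·  [on edge]
    (3,2)@(7, 5): e=[8,0,8] → ·  [on edge]
    (5,2)@(11, 5): e=[0,-24,40] → ·  [on edge]
    (6,3)@(13, 7): e=[0,-40,56] → ·  [on edge]
    (2,5)@(5, 11): e=[24,0,-8] → ·  [on edge]
    (1,8)@(3, 17): e=[40,0,-24] → ·  [on edge]
  covered (1 px):
    · · · · · · ·
    · · · # · · ·
    · · · · · · ·
    · · · · · · ·
    · · · · · · ·
    · · · · · · ·
    · · · · · · ·
    · · · · · · ·
    · · · · · · ·
    · · · · · · ·

Result: 11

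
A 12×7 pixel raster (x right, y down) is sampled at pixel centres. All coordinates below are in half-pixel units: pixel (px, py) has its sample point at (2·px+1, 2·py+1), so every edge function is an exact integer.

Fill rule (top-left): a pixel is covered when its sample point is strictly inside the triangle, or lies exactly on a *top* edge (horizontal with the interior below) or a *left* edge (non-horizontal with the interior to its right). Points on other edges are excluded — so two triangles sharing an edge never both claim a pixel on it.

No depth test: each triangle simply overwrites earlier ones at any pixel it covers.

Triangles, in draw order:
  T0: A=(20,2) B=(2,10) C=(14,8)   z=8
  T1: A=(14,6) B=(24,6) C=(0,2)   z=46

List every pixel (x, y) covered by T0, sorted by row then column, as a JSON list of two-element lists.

T0:
  2·area = 60  (B↔C swapped to make it positive)
  edge (20, 2)→(14, 8): d=(-6,6) right/bottom  bias=-1
  edge (14, 8)→(2, 10): d=(-12,2) right/bottom  bias=-1
  edge (2, 10)→(20, 2): d=(18,-8) top-left  bias=+0
    (10,0)@(21, 1): e=[0,70,-10] → .  [on edge]
    (9,1)@(19, 3): e=[0,50,10] → .  [on edge]
    (7,2)@(15, 5): e=[12,34,14] → X
    (8,2)@(17, 5): e=[0,30,30] → .  [on edge]
    (4,3)@(9, 7): e=[36,22,2] → X
    (5,3)@(11, 7): e=[24,18,18] → X
    (6,3)@(13, 7): e=[12,14,34] → X
    (7,3)@(15, 7): e=[0,10,50] → .  [on edge]
    (2,4)@(5, 9): e=[48,6,6] → X
    (3,4)@(7, 9): e=[36,2,22] → X
    (4,4)@(9, 9): e=[24,-2,38] → .
    (5,4)@(11, 9): e=[12,-6,54] → .
    (6,4)@(13, 9): e=[0,-10,70] → .  [on edge]
    (5,5)@(11, 11): e=[0,-30,90] → .  [on edge]
    (4,6)@(9, 13): e=[0,-50,110] → .  [on edge]
  covered (6 px):
    . . . . . . . . . . . .
    . . . . . . . . . . . .
    . . . . . . . X . . . .
    . . . . X X X . . . . .
    . . X X . . . . . . . .
    . . . . . . . . . . . .
    . . . . . . . . . . . .
T1:
  2·area = 40  (B↔C swapped to make it positive)
  edge (14, 6)→(0, 2): d=(-14,-4) top-left  bias=+0
  edge (0, 2)→(24, 6): d=(24,4) right/bottom  bias=-1
  edge (24, 6)→(14, 6): d=(-10,0) right/bottom  bias=-1
    (2,1)@(5, 3): e=[6,4,30] → X
    (3,1)@(7, 3): e=[14,-4,30] → .
    (2,2)@(5, 5): e=[-22,52,10] → .
    (5,2)@(11, 5): e=[2,28,10] → X
    (6,2)@(13, 5): e=[10,20,10] → X
    (7,2)@(15, 5): e=[18,12,10] → X
    (8,2)@(17, 5): e=[26,4,10] → X
    (9,2)@(19, 5): e=[34,-4,10] → .
    (5,3)@(11, 7): e=[-26,76,-10] → .
    (6,3)@(13, 7): e=[-18,68,-10] → .
    (7,3)@(15, 7): e=[-10,60,-10] → .
    (8,3)@(17, 7): e=[-2,52,-10] → .
  covered (5 px):
    . . . . . . . . . . . .
    . . X . . . . . . . . .
    . . . . . X X X X . . .
    . . . . . . . . . . . .
    . . . . . . . . . . . .
    . . . . . . . . . . . .
    . . . . . . . . . . . .

Answer: [[7,2],[4,3],[5,3],[6,3],[2,4],[3,4]]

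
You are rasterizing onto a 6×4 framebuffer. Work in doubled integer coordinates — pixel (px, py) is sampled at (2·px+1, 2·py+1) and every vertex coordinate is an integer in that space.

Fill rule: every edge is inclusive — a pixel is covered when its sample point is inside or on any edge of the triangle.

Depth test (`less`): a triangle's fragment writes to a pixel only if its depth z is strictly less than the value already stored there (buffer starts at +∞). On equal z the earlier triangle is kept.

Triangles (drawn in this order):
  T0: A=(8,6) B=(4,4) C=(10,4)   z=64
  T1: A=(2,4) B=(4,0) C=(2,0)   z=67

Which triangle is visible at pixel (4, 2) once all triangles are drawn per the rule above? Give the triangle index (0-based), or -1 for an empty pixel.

T0:
  2·area = 12
  edge (8, 6)→(4, 4): d=(-4,-2) inclusive
  edge (4, 4)→(10, 4): d=(6,0) inclusive
  edge (10, 4)→(8, 6): d=(-2,2) inclusive
    (5,1)@(11, 3): e=[18,-6,0] → .  [on edge]
    (3,2)@(7, 5): e=[2,6,4] → X
    (4,2)@(9, 5): e=[6,6,0] → X  [on edge]
    (5,2)@(11, 5): e=[10,6,-4] → .
    (3,3)@(7, 7): e=[-6,18,0] → .  [on edge]
    (4,3)@(9, 7): e=[-2,18,-4] → .
  covered (2 px):
    . . . . . .
    . . . . . .
    . . . X X .
    . . . . . .
T1:
  2·area = 8  (B↔C swapped to make it positive)
  edge (2, 4)→(2, 0): d=(0,-4) inclusive
  edge (2, 0)→(4, 0): d=(2,0) inclusive
  edge (4, 0)→(2, 4): d=(-2,4) inclusive
    (1,0)@(3, 1): e=[4,2,2] → X
    (2,0)@(5, 1): e=[12,2,-6] → .
    (1,1)@(3, 3): e=[4,6,-2] → .
  covered (1 px):
    . X . . . .
    . . . . . .
    . . . . . .
    . . . . . .

Z-buffer (winner per pixel, '.' = empty):
  . 1 . . . .
  . . . . . .
  . . . 0 0 .
  . . . . . .

Answer: 0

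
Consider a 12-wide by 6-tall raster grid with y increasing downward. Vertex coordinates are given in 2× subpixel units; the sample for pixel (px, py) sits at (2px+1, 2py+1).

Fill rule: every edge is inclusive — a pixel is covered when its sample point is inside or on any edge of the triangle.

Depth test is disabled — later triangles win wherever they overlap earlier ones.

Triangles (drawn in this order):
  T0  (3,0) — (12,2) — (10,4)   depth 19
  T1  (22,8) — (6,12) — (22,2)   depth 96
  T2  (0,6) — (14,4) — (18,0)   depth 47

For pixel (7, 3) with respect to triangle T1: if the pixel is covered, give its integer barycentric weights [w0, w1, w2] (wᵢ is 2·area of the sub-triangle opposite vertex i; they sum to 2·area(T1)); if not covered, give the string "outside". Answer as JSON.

T0:
  2·area = 22
  edge (3, 0)→(12, 2): d=(9,2) inclusive
  edge (12, 2)→(10, 4): d=(-2,2) inclusive
  edge (10, 4)→(3, 0): d=(-7,-4) inclusive
    (2,0)@(5, 1): e=[5,16,1] → X
    (3,0)@(7, 1): e=[1,12,9] → X
    (4,0)@(9, 1): e=[-3,8,17] → .
    (6,0)@(13, 1): e=[-11,0,33] → .  [on edge]
    (2,1)@(5, 3): e=[23,12,-13] → .
    (3,1)@(7, 3): e=[19,8,-5] → .
    (4,1)@(9, 3): e=[15,4,3] → X
    (5,1)@(11, 3): e=[11,0,11] → X  [on edge]
    (6,1)@(13, 3): e=[7,-4,19] → .
    (4,2)@(9, 5): e=[33,0,-11] → .  [on edge]
    (5,2)@(11, 5): e=[29,-4,-3] → .
    (3,3)@(7, 7): e=[55,0,-33] → .  [on edge]
    (2,4)@(5, 9): e=[77,0,-55] → .  [on edge]
    (1,5)@(3, 11): e=[99,0,-77] → .  [on edge]
  covered (4 px):
    . . X X . . . . . . . .
    . . . . X X . . . . . .
    . . . . . . . . . . . .
    . . . . . . . . . . . .
    . . . . . . . . . . . .
    . . . . . . . . . . . .
T1:
  2·area = 96
  edge (22, 8)→(6, 12): d=(-16,4) inclusive
  edge (6, 12)→(22, 2): d=(16,-10) inclusive
  edge (22, 2)→(22, 8): d=(0,6) inclusive
    (10,1)@(21, 3): e=[84,6,6] → X
    (11,1)@(23, 3): e=[76,26,-6] → .
    (9,2)@(19, 5): e=[60,18,18] → X
    (11,2)@(23, 5): e=[44,58,-6] → .
    (7,3)@(15, 7): e=[44,10,42] → X
    (8,3)@(17, 7): e=[36,30,30] → X
    (11,3)@(23, 7): e=[12,90,-6] → .
    (5,4)@(11, 9): e=[28,2,66] → X
    (6,4)@(13, 9): e=[20,22,54] → X
    (9,4)@(19, 9): e=[-4,82,18] → .
    (10,4)@(21, 9): e=[-12,102,6] → .
    (4,5)@(9, 11): e=[4,14,78] → X
  covered (12 px):
    . . . . . . . . . . . .
    . . . . . . . . . . X .
    . . . . . . . . . X X .
    . . . . . . . X X X X .
    . . . . . X X X X . . .
    . . . . X . . . . . . .
T2:
  2·area = 48  (B↔C swapped to make it positive)
  edge (0, 6)→(18, 0): d=(18,-6) inclusive
  edge (18, 0)→(14, 4): d=(-4,4) inclusive
  edge (14, 4)→(0, 6): d=(-14,2) inclusive
    (7,0)@(15, 1): e=[0,8,40] → X  [on edge]
    (8,0)@(17, 1): e=[12,0,36] → X  [on edge]
    (9,0)@(19, 1): e=[24,-8,32] → .
    (4,1)@(9, 3): e=[0,24,24] → X  [on edge]
    (5,1)@(11, 3): e=[12,16,20] → X
    (6,1)@(13, 3): e=[24,8,16] → X
    (7,1)@(15, 3): e=[36,0,12] → X  [on edge]
    (8,1)@(17, 3): e=[48,-8,8] → .
    (10,1)@(21, 3): e=[72,-24,0] → .  [on edge]
    (1,2)@(3, 5): e=[0,40,8] → X  [on edge]
    (2,2)@(5, 5): e=[12,32,4] → X
    (3,2)@(7, 5): e=[24,24,0] → X  [on edge]
    (6,2)@(13, 5): e=[60,0,-12] → .  [on edge]
    (5,3)@(11, 7): e=[84,0,-36] → .  [on edge]
    (4,4)@(9, 9): e=[108,0,-60] → .  [on edge]
    (3,5)@(7, 11): e=[132,0,-84] → .  [on edge]
  covered (9 px):
    . . . . . . . X X . . .
    . . . . X X X X . . . .
    . X X X . . . . . . . .
    . . . . . . . . . . . .
    . . . . . . . . . . . .
    . . . . . . . . . . . .

Answer: [10,42,44]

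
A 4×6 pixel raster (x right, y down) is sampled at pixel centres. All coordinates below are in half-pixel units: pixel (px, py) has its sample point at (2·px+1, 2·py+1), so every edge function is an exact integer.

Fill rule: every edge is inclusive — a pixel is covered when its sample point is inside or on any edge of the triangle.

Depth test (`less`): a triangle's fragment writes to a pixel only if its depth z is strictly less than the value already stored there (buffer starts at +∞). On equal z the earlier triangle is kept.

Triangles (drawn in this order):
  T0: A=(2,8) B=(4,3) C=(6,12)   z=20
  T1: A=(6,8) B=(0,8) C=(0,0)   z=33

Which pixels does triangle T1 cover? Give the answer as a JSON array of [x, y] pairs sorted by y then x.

T0:
  2·area = 28
  edge (2, 8)→(4, 3): d=(2,-5) inclusive
  edge (4, 3)→(6, 12): d=(2,9) inclusive
  edge (6, 12)→(2, 8): d=(-4,-4) inclusive
    (0,3)@(1, 7): e=[-7,35,0] → ·  [on edge]
    (1,3)@(3, 7): e=[3,17,8] → █
    (2,3)@(5, 7): e=[13,-1,16] → ·
    (1,4)@(3, 9): e=[7,21,0] → █  [on edge]
    (2,4)@(5, 9): e=[17,3,8] → █
    (3,4)@(7, 9): e=[27,-15,16] → ·
    (1,5)@(3, 11): e=[11,25,-8] → ·
    (2,5)@(5, 11): e=[21,7,0] → █  [on edge]
    (3,5)@(7, 11): e=[31,-11,8] → ·
  covered (4 px):
    · · · ·
    · · · ·
    · · · ·
    · █ · ·
    · █ █ ·
    · · █ ·
T1:
  2·area = 48
  edge (6, 8)→(0, 8): d=(-6,0) inclusive
  edge (0, 8)→(0, 0): d=(0,-8) inclusive
  edge (0, 0)→(6, 8): d=(6,8) inclusive
    (0,1)@(1, 3): e=[30,8,10] → █
    (1,1)@(3, 3): e=[30,24,-6] → ·
    (0,2)@(1, 5): e=[18,8,22] → █
    (1,2)@(3, 5): e=[18,24,6] → █
    (2,2)@(5, 5): e=[18,40,-10] → ·
    (0,3)@(1, 7): e=[6,8,34] → █
    (2,3)@(5, 7): e=[6,40,2] → █
    (3,3)@(7, 7): e=[6,56,-14] → ·
    (0,4)@(1, 9): e=[-6,8,46] → ·
    (1,4)@(3, 9): e=[-6,24,30] → ·
    (2,4)@(5, 9): e=[-6,40,14] → ·
  covered (6 px):
    · · · ·
    █ · · ·
    █ █ · ·
    █ █ █ ·
    · · · ·
    · · · ·

Answer: [[0,1],[0,2],[1,2],[0,3],[1,3],[2,3]]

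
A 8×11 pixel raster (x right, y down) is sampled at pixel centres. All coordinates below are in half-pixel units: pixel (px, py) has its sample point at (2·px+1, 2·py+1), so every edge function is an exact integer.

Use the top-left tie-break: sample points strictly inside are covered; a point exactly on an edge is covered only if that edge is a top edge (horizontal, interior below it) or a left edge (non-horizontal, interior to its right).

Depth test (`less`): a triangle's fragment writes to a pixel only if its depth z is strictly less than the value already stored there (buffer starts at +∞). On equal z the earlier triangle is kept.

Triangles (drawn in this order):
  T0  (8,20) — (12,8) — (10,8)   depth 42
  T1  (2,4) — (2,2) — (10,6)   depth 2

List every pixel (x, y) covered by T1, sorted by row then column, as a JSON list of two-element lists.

T0:
  2·area = 24  (B↔C swapped to make it positive)
  edge (8, 20)→(10, 8): d=(2,-12) top-left  bias=+0
  edge (10, 8)→(12, 8): d=(2,0) top-left  bias=+0
  edge (12, 8)→(8, 20): d=(-4,12) right/bottom  bias=-1
    (6,2)@(13, 5): e=[30,-6,0] → ·  [on edge]
    (5,4)@(11, 9): e=[14,2,8] → █
    (6,4)@(13, 9): e=[38,2,-16] → ·
    (5,5)@(11, 11): e=[18,6,0] → ·  [on edge]
    (4,7)@(9, 15): e=[2,14,8] → █
    (5,7)@(11, 15): e=[26,14,-16] → ·
    (4,8)@(9, 17): e=[6,18,0] → ·  [on edge]
  covered (2 px):
    · · · · · · · ·
    · · · · · · · ·
    · · · · · · · ·
    · · · · · · · ·
    · · · · · █ · ·
    · · · · · · · ·
    · · · · · · · ·
    · · · · █ · · ·
    · · · · · · · ·
    · · · · · · · ·
    · · · · · · · ·
T1:
  2·area = 16
  edge (2, 4)→(2, 2): d=(0,-2) top-left  bias=+0
  edge (2, 2)→(10, 6): d=(8,4) right/bottom  bias=-1
  edge (10, 6)→(2, 4): d=(-8,-2) top-left  bias=+0
    (1,1)@(3, 3): e=[2,4,10] → █
    (2,1)@(5, 3): e=[6,-4,14] → ·
    (1,2)@(3, 5): e=[2,20,-6] → ·
    (3,2)@(7, 5): e=[10,4,2] → █
    (4,2)@(9, 5): e=[14,-4,6] → ·
    (3,3)@(7, 7): e=[10,20,-14] → ·
  covered (2 px):
    · · · · · · · ·
    · █ · · · · · ·
    · · · █ · · · ·
    · · · · · · · ·
    · · · · · · · ·
    · · · · · · · ·
    · · · · · · · ·
    · · · · · · · ·
    · · · · · · · ·
    · · · · · · · ·
    · · · · · · · ·

Answer: [[1,1],[3,2]]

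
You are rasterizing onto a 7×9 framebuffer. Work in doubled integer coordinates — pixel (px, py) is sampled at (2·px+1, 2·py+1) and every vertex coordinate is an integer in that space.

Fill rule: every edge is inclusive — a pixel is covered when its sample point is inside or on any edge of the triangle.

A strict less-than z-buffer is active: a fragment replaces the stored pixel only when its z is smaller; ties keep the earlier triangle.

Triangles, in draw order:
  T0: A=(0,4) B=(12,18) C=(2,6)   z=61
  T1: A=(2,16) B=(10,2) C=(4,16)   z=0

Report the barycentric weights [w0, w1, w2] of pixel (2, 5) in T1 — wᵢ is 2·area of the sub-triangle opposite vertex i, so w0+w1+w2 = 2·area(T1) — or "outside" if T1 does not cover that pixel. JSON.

T0:
  2·area = 4  (B↔C swapped to make it positive)
  edge (0, 4)→(2, 6): d=(2,2) inclusive
  edge (2, 6)→(12, 18): d=(10,12) inclusive
  edge (12, 18)→(0, 4): d=(-12,-14) inclusive
    (0,2)@(1, 5): e=[0,2,2] → █  [on edge]
    (1,2)@(3, 5): e=[-4,-22,30] → ·
    (0,3)@(1, 7): e=[4,22,-22] → ·
    (1,3)@(3, 7): e=[0,-2,6] → ·  [on edge]
    (2,4)@(5, 9): e=[0,-6,10] → ·  [on edge]
    (3,5)@(7, 11): e=[0,-10,14] → ·  [on edge]
    (4,6)@(9, 13): e=[0,-14,18] → ·  [on edge]
    (5,7)@(11, 15): e=[0,-18,22] → ·  [on edge]
    (6,8)@(13, 17): e=[0,-22,26] → ·  [on edge]
  covered (1 px):
    · · · · · · ·
    · · · · · · ·
    █ · · · · · ·
    · · · · · · ·
    · · · · · · ·
    · · · · · · ·
    · · · · · · ·
    · · · · · · ·
    · · · · · · ·
T1:
  2·area = 28
  edge (2, 16)→(10, 2): d=(8,-14) inclusive
  edge (10, 2)→(4, 16): d=(-6,14) inclusive
  edge (4, 16)→(2, 16): d=(-2,0) inclusive
    (3,4)@(7, 9): e=[14,0,14] → █  [on edge]
    (4,4)@(9, 9): e=[42,-28,14] → ·
    (2,5)@(5, 11): e=[2,16,10] → █
    (3,5)@(7, 11): e=[30,-12,10] → ·
    (2,6)@(5, 13): e=[18,4,6] → █
    (3,6)@(7, 13): e=[46,-24,6] → ·
    (1,7)@(3, 15): e=[6,20,2] → █
    (2,7)@(5, 15): e=[34,-8,2] → ·
    (1,8)@(3, 17): e=[22,8,-2] → ·
  covered (4 px):
    · · · · · · ·
    · · · · · · ·
    · · · · · · ·
    · · · · · · ·
    · · · █ · · ·
    · · █ · · · ·
    · · █ · · · ·
    · █ · · · · ·
    · · · · · · ·

Final: [16,10,2]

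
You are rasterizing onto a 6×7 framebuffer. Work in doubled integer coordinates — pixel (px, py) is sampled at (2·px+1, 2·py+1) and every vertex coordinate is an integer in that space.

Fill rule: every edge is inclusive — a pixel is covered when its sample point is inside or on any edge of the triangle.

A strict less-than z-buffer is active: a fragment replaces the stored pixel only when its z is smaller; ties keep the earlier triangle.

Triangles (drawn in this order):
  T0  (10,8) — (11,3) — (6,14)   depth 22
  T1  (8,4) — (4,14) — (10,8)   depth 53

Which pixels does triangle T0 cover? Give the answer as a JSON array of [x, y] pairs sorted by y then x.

T0:
  2·area = 14  (B↔C swapped to make it positive)
  edge (10, 8)→(6, 14): d=(-4,6) inclusive
  edge (6, 14)→(11, 3): d=(5,-11) inclusive
  edge (11, 3)→(10, 8): d=(-1,5) inclusive
    (5,1)@(11, 3): e=[14,0,0] → █  [on edge]
    (5,2)@(11, 5): e=[6,10,-2] → ·
    (4,4)@(9, 9): e=[2,8,4] → █
    (5,4)@(11, 9): e=[-10,30,-6] → ·
    (4,5)@(9, 11): e=[-6,18,2] → ·
    (4,6)@(9, 13): e=[-14,28,0] → ·  [on edge]
  covered (2 px):
    · · · · · ·
    · · · · · █
    · · · · · ·
    · · · · · ·
    · · · · █ ·
    · · · · · ·
    · · · · · ·
T1:
  2·area = 36  (B↔C swapped to make it positive)
  edge (8, 4)→(10, 8): d=(2,4) inclusive
  edge (10, 8)→(4, 14): d=(-6,6) inclusive
  edge (4, 14)→(8, 4): d=(4,-10) inclusive
    (3,3)@(7, 7): e=[10,24,2] → █
    (4,3)@(9, 7): e=[2,12,22] → █
    (5,3)@(11, 7): e=[-6,0,42] → ·  [on edge]
    (3,4)@(7, 9): e=[14,12,10] → █
    (4,4)@(9, 9): e=[6,0,30] → █  [on edge]
    (5,4)@(11, 9): e=[-2,-12,50] → ·
    (3,5)@(7, 11): e=[18,0,18] → █  [on edge]
    (4,5)@(9, 11): e=[10,-12,38] → ·
    (2,6)@(5, 13): e=[30,0,6] → █  [on edge]
    (3,6)@(7, 13): e=[22,-12,26] → ·
  covered (6 px):
    · · · · · ·
    · · · · · ·
    · · · · · ·
    · · · █ █ ·
    · · · █ █ ·
    · · · █ · ·
    · · █ · · ·

Result: [[5,1],[4,4]]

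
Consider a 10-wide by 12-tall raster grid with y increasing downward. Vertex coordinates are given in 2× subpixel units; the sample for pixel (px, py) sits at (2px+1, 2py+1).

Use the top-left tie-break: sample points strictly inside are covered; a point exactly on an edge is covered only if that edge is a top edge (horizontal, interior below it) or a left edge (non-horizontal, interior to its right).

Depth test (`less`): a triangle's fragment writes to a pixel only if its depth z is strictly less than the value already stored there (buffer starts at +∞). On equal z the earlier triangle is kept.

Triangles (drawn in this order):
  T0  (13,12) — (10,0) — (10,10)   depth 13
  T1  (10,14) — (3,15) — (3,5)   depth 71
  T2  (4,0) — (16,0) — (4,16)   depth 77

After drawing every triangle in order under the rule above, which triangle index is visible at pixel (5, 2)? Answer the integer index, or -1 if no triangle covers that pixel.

T0:
  2·area = 30  (B↔C swapped to make it positive)
  edge (13, 12)→(10, 10): d=(-3,-2) top-left  bias=+0
  edge (10, 10)→(10, 0): d=(0,-10) top-left  bias=+0
  edge (10, 0)→(13, 12): d=(3,12) right/bottom  bias=-1
    (5,2)@(11, 5): e=[17,10,3] → X
    (6,2)@(13, 5): e=[21,30,-21] → .
    (5,3)@(11, 7): e=[11,10,9] → X
    (6,3)@(13, 7): e=[15,30,-15] → .
    (5,4)@(11, 9): e=[5,10,15] → X
    (6,4)@(13, 9): e=[9,30,-9] → .
    (5,5)@(11, 11): e=[-1,10,21] → .
  covered (3 px):
    . . . . . . . . . .
    . . . . . . . . . .
    . . . . . X . . . .
    . . . . . X . . . .
    . . . . . X . . . .
    . . . . . . . . . .
    . . . . . . . . . .
    . . . . . . . . . .
    . . . . . . . . . .
    . . . . . . . . . .
    . . . . . . . . . .
    . . . . . . . . . .
T1:
  2·area = 70
  edge (10, 14)→(3, 15): d=(-7,1) right/bottom  bias=-1
  edge (3, 15)→(3, 5): d=(0,-10) top-left  bias=+0
  edge (3, 5)→(10, 14): d=(7,9) right/bottom  bias=-1
    (1,0)@(3, 1): e=[98,0,-28] → .  [on edge]
    (1,1)@(3, 3): e=[84,0,-14] → .  [on edge]
    (1,2)@(3, 5): e=[70,0,0] → .  [on edge]
    (1,3)@(3, 7): e=[56,0,14] → X  [on edge]
    (2,3)@(5, 7): e=[54,20,-4] → .
    (1,4)@(3, 9): e=[42,0,28] → X  [on edge]
    (2,4)@(5, 9): e=[40,20,10] → X
    (3,4)@(7, 9): e=[38,40,-8] → .
    (1,5)@(3, 11): e=[28,0,42] → X  [on edge]
    (3,5)@(7, 11): e=[24,40,6] → X
    (4,5)@(9, 11): e=[22,60,-12] → .
    (1,6)@(3, 13): e=[14,0,56] → X  [on edge]
    (8,6)@(17, 13): e=[0,140,-70] → .  [on edge]
    (1,7)@(3, 15): e=[0,0,70] → .  [on edge]
    (1,8)@(3, 17): e=[-14,0,84] → .  [on edge]
    (1,9)@(3, 19): e=[-28,0,98] → .  [on edge]
    (1,10)@(3, 21): e=[-42,0,112] → .  [on edge]
    (1,11)@(3, 23): e=[-56,0,126] → .  [on edge]
    (8,11)@(17, 23): e=[-70,140,0] → .  [on edge]
  covered (10 px):
    . . . . . . . . . .
    . . . . . . . . . .
    . . . . . . . . . .
    . X . . . . . . . .
    . X X . . . . . . .
    . X X X . . . . . .
    . X X X X . . . . .
    . . . . . . . . . .
    . . . . . . . . . .
    . . . . . . . . . .
    . . . . . . . . . .
    . . . . . . . . . .
T2:
  2·area = 192
  edge (4, 0)→(16, 0): d=(12,0) top-left  bias=+0
  edge (16, 0)→(4, 16): d=(-12,16) right/bottom  bias=-1
  edge (4, 16)→(4, 0): d=(0,-16) top-left  bias=+0
    (2,0)@(5, 1): e=[12,164,16] → X
    (3,0)@(7, 1): e=[12,132,48] → X
    (4,0)@(9, 1): e=[12,100,80] → X
    (5,0)@(11, 1): e=[12,68,112] → X
    (6,0)@(13, 1): e=[12,36,144] → X
    (7,0)@(15, 1): e=[12,4,176] → X
    (8,0)@(17, 1): e=[12,-28,208] → .
    (2,1)@(5, 3): e=[36,140,16] → X
    (7,1)@(15, 3): e=[36,-20,176] → .
    (2,2)@(5, 5): e=[60,116,16] → X
    (6,2)@(13, 5): e=[60,-12,144] → .
    (2,3)@(5, 7): e=[84,92,16] → X
  covered (24 px):
    . . X X X X X X . .
    . . X X X X X . . .
    . . X X X X . . . .
    . . X X X . . . . .
    . . X X X . . . . .
    . . X X . . . . . .
    . . X . . . . . . .
    . . . . . . . . . .
    . . . . . . . . . .
    . . . . . . . . . .
    . . . . . . . . . .
    . . . . . . . . . .

Z-buffer (winner per pixel, '.' = empty):
  . . 2 2 2 2 2 2 . .
  . . 2 2 2 2 2 . . .
  . . 2 2 2 0 . . . .
  . 1 2 2 2 0 . . . .
  . 1 1 2 2 0 . . . .
  . 1 1 1 . . . . . .
  . 1 1 1 1 . . . . .
  . . . . . . . . . .
  . . . . . . . . . .
  . . . . . . . . . .
  . . . . . . . . . .
  . . . . . . . . . .

Final: 0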